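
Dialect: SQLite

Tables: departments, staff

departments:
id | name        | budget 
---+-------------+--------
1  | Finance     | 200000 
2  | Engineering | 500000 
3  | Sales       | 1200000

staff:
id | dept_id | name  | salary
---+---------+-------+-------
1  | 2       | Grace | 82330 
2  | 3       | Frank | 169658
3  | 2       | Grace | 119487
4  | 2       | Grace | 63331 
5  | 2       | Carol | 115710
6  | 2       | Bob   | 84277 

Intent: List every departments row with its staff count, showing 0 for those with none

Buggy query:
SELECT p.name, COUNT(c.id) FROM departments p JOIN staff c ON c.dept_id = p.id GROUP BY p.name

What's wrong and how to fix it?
Bug: INNER JOIN drops departments rows that have no matching staff rows

Fix: Use LEFT JOIN so parents without children still appear (COUNT(c.id) gives 0)

Corrected query:
SELECT p.name, COUNT(c.id) FROM departments p LEFT JOIN staff c ON c.dept_id = p.id GROUP BY p.name

Result:
name        | COUNT(c.id)
------------+------------
Engineering | 5          
Finance     | 0          
Sales       | 1          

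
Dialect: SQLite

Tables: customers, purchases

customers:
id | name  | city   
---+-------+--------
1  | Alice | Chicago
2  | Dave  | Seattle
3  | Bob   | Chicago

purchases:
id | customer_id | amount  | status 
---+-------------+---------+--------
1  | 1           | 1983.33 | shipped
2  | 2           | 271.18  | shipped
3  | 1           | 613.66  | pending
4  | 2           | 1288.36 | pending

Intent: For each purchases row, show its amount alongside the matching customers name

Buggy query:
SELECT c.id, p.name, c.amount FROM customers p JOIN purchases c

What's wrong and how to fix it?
Bug: JOIN with no ON clause produces a cartesian product; every purchases row pairs with every customers row

Fix: Add ON c.customer_id = p.id to the JOIN

Corrected query:
SELECT c.id, p.name, c.amount FROM customers p JOIN purchases c ON c.customer_id = p.id

Result:
id | name  | amount 
---+-------+--------
1  | Alice | 1983.33
2  | Dave  | 271.18 
3  | Alice | 613.66 
4  | Dave  | 1288.36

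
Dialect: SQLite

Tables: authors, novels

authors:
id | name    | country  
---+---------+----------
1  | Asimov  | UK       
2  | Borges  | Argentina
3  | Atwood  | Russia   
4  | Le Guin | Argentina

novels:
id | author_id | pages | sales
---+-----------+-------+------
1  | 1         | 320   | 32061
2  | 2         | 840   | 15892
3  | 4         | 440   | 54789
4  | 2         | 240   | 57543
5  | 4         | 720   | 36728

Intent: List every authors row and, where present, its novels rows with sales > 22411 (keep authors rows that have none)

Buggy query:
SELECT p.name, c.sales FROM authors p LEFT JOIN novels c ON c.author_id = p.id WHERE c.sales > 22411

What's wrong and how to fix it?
Bug: A WHERE condition on the right-hand table after LEFT JOIN drops unmatched parents

Fix: Move the right-table condition into the ON clause so unmatched parents are kept

Corrected query:
SELECT p.name, c.sales FROM authors p LEFT JOIN novels c ON c.author_id = p.id AND c.sales > 22411

Result:
name    | sales
--------+------
Asimov  | 32061
Borges  | 57543
Atwood  | NULL 
Le Guin | 36728
Le Guin | 54789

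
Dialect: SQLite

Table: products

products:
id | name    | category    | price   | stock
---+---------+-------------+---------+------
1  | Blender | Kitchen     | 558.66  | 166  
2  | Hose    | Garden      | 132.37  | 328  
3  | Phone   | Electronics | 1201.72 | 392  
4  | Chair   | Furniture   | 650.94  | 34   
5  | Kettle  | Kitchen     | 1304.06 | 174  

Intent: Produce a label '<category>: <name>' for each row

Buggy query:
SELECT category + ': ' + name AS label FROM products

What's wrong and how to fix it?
Bug: '+' is numeric addition; on text columns SQLite converts them to 0 instead of concatenating

Fix: Use the || operator for string concatenation

Corrected query:
SELECT category || ': ' || name AS label FROM products

Result:
label             
------------------
Kitchen: Blender  
Garden: Hose      
Electronics: Phone
Furniture: Chair  
Kitchen: Kettle   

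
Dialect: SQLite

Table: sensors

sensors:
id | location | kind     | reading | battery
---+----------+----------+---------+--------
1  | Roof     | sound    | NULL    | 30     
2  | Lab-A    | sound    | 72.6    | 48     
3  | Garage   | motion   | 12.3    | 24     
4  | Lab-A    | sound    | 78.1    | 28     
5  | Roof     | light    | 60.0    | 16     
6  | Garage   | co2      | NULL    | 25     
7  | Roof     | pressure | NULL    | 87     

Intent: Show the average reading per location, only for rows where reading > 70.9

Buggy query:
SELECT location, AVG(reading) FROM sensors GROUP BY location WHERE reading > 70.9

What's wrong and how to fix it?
Bug: Row-level WHERE must come before GROUP BY in the clause order

Fix: Place WHERE between FROM and GROUP BY

Corrected query:
SELECT location, AVG(reading) FROM sensors WHERE reading > 70.9 GROUP BY location

Result:
location | AVG(reading)
---------+-------------
Lab-A    | 75.35       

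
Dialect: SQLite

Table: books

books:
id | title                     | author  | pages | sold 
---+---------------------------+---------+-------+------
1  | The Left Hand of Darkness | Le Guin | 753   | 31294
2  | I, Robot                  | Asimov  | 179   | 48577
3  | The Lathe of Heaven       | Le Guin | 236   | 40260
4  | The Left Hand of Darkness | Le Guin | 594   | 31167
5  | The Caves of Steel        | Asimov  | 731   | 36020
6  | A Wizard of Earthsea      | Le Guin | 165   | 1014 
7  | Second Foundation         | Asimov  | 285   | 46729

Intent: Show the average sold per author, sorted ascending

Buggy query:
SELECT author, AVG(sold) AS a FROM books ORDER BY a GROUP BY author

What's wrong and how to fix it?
Bug: GROUP BY must precede ORDER BY

Fix: Move ORDER BY to the end, after GROUP BY

Corrected query:
SELECT author, AVG(sold) AS a FROM books GROUP BY author ORDER BY a

Result:
author  | a           
--------+-------------
Le Guin | 25933.75    
Asimov  | 43775.333333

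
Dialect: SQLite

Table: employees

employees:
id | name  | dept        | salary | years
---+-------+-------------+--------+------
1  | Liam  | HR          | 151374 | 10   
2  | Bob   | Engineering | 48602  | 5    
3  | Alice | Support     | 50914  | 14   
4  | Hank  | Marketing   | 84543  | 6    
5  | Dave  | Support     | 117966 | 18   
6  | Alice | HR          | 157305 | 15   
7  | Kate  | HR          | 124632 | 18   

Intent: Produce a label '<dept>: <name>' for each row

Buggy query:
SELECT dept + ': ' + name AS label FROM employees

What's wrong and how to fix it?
Bug: SQLite uses || for string concatenation; + coerces text to numbers (yielding 0)

Fix: Use the || operator for string concatenation

Corrected query:
SELECT dept || ': ' || name AS label FROM employees

Result:
label           
----------------
HR: Liam        
Engineering: Bob
Support: Alice  
Marketing: Hank 
Support: Dave   
HR: Alice       
HR: Kate        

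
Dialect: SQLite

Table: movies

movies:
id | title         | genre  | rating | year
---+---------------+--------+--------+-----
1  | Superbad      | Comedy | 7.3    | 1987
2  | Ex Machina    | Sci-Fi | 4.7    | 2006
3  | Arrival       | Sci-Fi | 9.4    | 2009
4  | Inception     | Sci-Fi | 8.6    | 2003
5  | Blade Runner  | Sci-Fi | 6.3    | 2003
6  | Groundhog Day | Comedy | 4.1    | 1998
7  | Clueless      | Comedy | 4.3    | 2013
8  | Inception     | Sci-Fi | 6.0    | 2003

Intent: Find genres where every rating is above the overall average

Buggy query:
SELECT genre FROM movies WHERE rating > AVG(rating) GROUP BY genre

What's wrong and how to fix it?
Bug: WHERE evaluates per row before aggregation, so AVG() is unavailable

Fix: Compute the overall average in a scalar subquery and compare each group's MIN against it in HAVING

Corrected query:
SELECT genre FROM movies GROUP BY genre HAVING MIN(rating) > (SELECT AVG(rating) FROM movies)

Result:
(no rows)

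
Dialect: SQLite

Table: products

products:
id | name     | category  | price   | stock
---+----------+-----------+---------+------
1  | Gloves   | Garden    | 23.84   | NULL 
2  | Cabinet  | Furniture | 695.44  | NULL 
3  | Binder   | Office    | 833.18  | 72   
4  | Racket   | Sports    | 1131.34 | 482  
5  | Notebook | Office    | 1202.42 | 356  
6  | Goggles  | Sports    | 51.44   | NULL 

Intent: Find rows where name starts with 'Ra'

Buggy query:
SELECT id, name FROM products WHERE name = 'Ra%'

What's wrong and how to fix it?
Bug: Wildcards only work with LIKE; '=' treats '%' as a literal character

Fix: Use LIKE for wildcard pattern matching

Corrected query:
SELECT id, name FROM products WHERE name LIKE 'Ra%'

Result:
id | name  
---+-------
4  | Racket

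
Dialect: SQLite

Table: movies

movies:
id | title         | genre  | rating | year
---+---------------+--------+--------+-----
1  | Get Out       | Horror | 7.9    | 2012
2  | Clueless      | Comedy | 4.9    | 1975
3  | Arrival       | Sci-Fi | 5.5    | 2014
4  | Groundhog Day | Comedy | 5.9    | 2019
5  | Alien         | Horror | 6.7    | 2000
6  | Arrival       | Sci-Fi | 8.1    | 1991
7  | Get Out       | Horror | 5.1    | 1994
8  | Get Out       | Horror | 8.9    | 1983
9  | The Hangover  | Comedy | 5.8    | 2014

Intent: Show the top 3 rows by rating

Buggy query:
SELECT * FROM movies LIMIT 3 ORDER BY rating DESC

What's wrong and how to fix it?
Bug: LIMIT must come after ORDER BY

Fix: Swap the clauses: ORDER BY first, then LIMIT

Corrected query:
SELECT * FROM movies ORDER BY rating DESC LIMIT 3

Result:
id | title   | genre  | rating | year
---+---------+--------+--------+-----
8  | Get Out | Horror | 8.9    | 1983
6  | Arrival | Sci-Fi | 8.1    | 1991
1  | Get Out | Horror | 7.9    | 2012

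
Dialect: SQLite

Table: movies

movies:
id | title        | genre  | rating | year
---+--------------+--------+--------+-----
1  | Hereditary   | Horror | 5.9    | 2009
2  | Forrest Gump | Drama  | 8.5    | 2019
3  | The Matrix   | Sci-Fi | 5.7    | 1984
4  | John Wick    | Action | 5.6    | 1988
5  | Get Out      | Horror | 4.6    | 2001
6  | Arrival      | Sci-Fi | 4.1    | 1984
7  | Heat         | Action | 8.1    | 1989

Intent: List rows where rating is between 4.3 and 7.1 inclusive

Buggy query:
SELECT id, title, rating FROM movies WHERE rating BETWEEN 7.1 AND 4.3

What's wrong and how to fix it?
Bug: BETWEEN expects the lower bound first; with 7.1 AND 4.3 the range is empty

Fix: Swap the bounds so the smaller value comes first

Corrected query:
SELECT id, title, rating FROM movies WHERE rating BETWEEN 4.3 AND 7.1

Result:
id | title      | rating
---+------------+-------
1  | Hereditary | 5.9   
3  | The Matrix | 5.7   
4  | John Wick  | 5.6   
5  | Get Out    | 4.6   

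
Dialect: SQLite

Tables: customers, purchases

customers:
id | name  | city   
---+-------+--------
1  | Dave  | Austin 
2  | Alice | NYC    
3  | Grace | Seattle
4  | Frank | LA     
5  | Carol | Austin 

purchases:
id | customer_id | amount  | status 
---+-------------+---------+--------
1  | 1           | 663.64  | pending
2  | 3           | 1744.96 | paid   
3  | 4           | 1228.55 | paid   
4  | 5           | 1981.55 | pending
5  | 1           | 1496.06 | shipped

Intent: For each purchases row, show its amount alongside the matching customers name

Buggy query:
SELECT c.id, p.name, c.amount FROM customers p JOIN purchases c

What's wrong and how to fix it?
Bug: Missing join condition: each purchases row is matched to all customers rows instead of just its own

Fix: Add ON c.customer_id = p.id to the JOIN

Corrected query:
SELECT c.id, p.name, c.amount FROM customers p JOIN purchases c ON c.customer_id = p.id

Result:
id | name  | amount 
---+-------+--------
1  | Dave  | 663.64 
2  | Grace | 1744.96
3  | Frank | 1228.55
4  | Carol | 1981.55
5  | Dave  | 1496.06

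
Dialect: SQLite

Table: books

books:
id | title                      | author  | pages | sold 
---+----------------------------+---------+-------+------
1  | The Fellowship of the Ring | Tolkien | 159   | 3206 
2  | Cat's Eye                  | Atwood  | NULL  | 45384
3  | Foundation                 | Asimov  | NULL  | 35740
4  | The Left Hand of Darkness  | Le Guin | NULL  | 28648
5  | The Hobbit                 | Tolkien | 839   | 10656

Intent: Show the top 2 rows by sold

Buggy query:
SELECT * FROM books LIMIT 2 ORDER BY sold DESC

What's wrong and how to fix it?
Bug: ORDER BY cannot follow LIMIT; LIMIT is the final clause

Fix: Sort with ORDER BY, then apply LIMIT

Corrected query:
SELECT * FROM books ORDER BY sold DESC LIMIT 2

Result:
id | title      | author | pages | sold 
---+------------+--------+-------+------
2  | Cat's Eye  | Atwood | NULL  | 45384
3  | Foundation | Asimov | NULL  | 35740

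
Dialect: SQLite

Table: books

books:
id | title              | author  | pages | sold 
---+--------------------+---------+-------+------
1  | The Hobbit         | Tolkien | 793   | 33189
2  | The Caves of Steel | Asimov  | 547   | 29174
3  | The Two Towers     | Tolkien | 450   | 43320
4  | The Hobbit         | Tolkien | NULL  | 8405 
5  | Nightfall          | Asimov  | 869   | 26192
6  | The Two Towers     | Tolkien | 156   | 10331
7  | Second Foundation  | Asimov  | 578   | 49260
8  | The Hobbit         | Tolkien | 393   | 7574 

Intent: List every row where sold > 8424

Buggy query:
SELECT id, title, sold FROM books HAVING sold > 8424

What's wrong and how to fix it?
Bug: This is a non-aggregate query (no GROUP BY, no aggregates), so in SQLite the HAVING clause is invalid here; a row-level condition belongs in WHERE

Fix: Use WHERE for row-level filtering

Corrected query:
SELECT id, title, sold FROM books WHERE sold > 8424

Result:
id | title              | sold 
---+--------------------+------
1  | The Hobbit         | 33189
2  | The Caves of Steel | 29174
3  | The Two Towers     | 43320
5  | Nightfall          | 26192
6  | The Two Towers     | 10331
7  | Second Foundation  | 49260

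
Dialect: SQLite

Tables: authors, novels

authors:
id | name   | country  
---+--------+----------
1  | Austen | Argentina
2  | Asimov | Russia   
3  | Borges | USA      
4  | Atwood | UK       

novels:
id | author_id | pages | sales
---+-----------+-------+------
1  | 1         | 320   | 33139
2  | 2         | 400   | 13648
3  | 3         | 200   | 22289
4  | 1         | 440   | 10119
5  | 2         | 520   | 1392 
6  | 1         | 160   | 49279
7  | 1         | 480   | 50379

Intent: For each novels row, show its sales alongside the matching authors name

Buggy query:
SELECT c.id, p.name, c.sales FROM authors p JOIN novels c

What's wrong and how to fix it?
Bug: Missing join condition: each novels row is matched to all authors rows instead of just its own

Fix: Add ON c.author_id = p.id to the JOIN

Corrected query:
SELECT c.id, p.name, c.sales FROM authors p JOIN novels c ON c.author_id = p.id

Result:
id | name   | sales
---+--------+------
1  | Austen | 33139
2  | Asimov | 13648
3  | Borges | 22289
4  | Austen | 10119
5  | Asimov | 1392 
6  | Austen | 49279
7  | Austen | 50379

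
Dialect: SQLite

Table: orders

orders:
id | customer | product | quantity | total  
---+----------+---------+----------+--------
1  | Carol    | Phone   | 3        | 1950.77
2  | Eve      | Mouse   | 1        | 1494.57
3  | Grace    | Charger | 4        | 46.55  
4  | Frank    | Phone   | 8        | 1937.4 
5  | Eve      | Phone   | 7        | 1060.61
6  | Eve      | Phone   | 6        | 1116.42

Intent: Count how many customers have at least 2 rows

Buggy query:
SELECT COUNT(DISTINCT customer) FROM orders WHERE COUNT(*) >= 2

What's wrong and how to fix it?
Bug: COUNT(*) cannot appear in WHERE; the per-group count doesn't exist yet

Fix: Group first with HAVING COUNT(*) >= 2, then COUNT the resulting groups

Corrected query:
SELECT COUNT(*) FROM (SELECT customer FROM orders GROUP BY customer HAVING COUNT(*) >= 2)

Result:
COUNT(*)
--------
1       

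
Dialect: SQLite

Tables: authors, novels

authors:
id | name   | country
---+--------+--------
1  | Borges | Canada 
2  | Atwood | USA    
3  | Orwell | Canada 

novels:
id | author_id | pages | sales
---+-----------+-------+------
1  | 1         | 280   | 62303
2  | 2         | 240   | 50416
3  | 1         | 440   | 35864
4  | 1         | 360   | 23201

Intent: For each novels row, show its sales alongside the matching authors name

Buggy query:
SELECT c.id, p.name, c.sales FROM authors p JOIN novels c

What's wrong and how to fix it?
Bug: Missing join condition: each novels row is matched to all authors rows instead of just its own

Fix: Add ON c.author_id = p.id to the JOIN

Corrected query:
SELECT c.id, p.name, c.sales FROM authors p JOIN novels c ON c.author_id = p.id

Result:
id | name   | sales
---+--------+------
1  | Borges | 62303
2  | Atwood | 50416
3  | Borges | 35864
4  | Borges | 23201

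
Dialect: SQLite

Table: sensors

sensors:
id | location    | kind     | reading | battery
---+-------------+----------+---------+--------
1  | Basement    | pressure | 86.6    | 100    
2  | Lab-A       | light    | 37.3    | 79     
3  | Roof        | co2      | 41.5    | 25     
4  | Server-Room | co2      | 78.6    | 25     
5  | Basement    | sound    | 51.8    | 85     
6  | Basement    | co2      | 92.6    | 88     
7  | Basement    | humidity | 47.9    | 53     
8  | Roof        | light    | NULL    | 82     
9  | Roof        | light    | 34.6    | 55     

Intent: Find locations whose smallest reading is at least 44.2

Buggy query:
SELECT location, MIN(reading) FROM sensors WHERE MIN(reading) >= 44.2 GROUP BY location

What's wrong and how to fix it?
Bug: Aggregates like MIN are computed per group after WHERE runs

Fix: Use HAVING for the per-group MIN condition

Corrected query:
SELECT location, MIN(reading) FROM sensors GROUP BY location HAVING MIN(reading) >= 44.2

Result:
location    | MIN(reading)
------------+-------------
Basement    | 47.9        
Server-Room | 78.6        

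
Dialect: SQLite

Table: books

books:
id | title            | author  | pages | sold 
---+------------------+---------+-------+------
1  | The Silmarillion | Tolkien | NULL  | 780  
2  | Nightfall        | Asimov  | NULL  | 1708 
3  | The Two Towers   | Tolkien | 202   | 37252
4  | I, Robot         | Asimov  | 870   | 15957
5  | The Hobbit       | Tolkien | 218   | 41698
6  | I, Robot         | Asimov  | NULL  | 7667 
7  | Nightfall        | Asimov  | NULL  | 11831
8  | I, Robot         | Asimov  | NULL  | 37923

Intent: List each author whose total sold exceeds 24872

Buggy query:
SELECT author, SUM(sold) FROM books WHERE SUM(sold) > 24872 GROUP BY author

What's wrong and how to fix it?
Bug: SUM(sold) is an aggregate, but WHERE filters rows before aggregation

Fix: Use HAVING (which filters groups after aggregation) instead of WHERE

Corrected query:
SELECT author, SUM(sold) FROM books GROUP BY author HAVING SUM(sold) > 24872

Result:
author  | SUM(sold)
--------+----------
Asimov  | 75086    
Tolkien | 79730    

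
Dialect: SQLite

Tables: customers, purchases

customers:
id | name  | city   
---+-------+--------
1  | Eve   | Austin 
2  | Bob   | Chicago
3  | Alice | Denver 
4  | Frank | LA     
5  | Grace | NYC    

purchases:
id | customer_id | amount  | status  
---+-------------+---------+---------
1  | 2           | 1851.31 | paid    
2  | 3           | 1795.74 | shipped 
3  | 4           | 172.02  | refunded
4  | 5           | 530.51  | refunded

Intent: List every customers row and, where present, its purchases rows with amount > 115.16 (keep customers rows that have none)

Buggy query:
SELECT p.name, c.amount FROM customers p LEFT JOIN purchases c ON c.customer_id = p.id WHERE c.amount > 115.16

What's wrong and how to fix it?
Bug: Filtering c.amount in WHERE discards the NULL rows produced by LEFT JOIN, turning it into an inner join

Fix: Move the right-table condition into the ON clause so unmatched parents are kept

Corrected query:
SELECT p.name, c.amount FROM customers p LEFT JOIN purchases c ON c.customer_id = p.id AND c.amount > 115.16

Result:
name  | amount 
------+--------
Eve   | NULL   
Bob   | 1851.31
Alice | 1795.74
Frank | 172.02 
Grace | 530.51 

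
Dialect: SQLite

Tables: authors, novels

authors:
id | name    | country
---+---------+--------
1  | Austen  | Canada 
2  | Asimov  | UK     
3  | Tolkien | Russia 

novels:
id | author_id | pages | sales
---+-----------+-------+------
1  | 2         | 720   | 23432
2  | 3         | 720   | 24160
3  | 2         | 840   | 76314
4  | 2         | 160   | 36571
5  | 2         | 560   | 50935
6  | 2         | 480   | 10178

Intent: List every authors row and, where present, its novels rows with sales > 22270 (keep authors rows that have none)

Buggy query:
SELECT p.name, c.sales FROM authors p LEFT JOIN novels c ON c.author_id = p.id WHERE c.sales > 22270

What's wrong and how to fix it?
Bug: A WHERE condition on the right-hand table after LEFT JOIN drops unmatched parents

Fix: Put 'c.sales > 22270' in the JOIN's ON clause instead of WHERE

Corrected query:
SELECT p.name, c.sales FROM authors p LEFT JOIN novels c ON c.author_id = p.id AND c.sales > 22270

Result:
name    | sales
--------+------
Austen  | NULL 
Asimov  | 23432
Asimov  | 36571
Asimov  | 50935
Asimov  | 76314
Tolkien | 24160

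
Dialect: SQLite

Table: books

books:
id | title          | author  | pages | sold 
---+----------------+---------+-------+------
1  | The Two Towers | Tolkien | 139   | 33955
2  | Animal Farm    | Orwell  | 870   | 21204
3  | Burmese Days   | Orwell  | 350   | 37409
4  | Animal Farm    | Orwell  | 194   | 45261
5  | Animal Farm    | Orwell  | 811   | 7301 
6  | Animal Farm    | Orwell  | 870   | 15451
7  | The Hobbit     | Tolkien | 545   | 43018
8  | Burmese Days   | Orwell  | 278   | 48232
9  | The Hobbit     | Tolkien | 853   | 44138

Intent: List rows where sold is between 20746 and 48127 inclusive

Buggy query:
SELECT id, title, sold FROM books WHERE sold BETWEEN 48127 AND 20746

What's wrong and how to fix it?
Bug: BETWEEN expects the lower bound first; with 48127 AND 20746 the range is empty

Fix: Write BETWEEN 20746 AND 48127

Corrected query:
SELECT id, title, sold FROM books WHERE sold BETWEEN 20746 AND 48127

Result:
id | title          | sold 
---+----------------+------
1  | The Two Towers | 33955
2  | Animal Farm    | 21204
3  | Burmese Days   | 37409
4  | Animal Farm    | 45261
7  | The Hobbit     | 43018
9  | The Hobbit     | 44138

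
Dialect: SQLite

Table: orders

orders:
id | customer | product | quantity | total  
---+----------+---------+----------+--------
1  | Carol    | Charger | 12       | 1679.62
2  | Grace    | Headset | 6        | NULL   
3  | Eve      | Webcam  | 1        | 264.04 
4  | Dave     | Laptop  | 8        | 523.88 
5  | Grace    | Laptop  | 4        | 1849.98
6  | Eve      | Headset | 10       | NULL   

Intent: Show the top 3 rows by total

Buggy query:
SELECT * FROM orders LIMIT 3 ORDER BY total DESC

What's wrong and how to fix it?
Bug: ORDER BY cannot follow LIMIT; LIMIT is the final clause

Fix: Sort with ORDER BY, then apply LIMIT

Corrected query:
SELECT * FROM orders ORDER BY total DESC LIMIT 3

Result:
id | customer | product | quantity | total  
---+----------+---------+----------+--------
5  | Grace    | Laptop  | 4        | 1849.98
1  | Carol    | Charger | 12       | 1679.62
4  | Dave     | Laptop  | 8        | 523.88 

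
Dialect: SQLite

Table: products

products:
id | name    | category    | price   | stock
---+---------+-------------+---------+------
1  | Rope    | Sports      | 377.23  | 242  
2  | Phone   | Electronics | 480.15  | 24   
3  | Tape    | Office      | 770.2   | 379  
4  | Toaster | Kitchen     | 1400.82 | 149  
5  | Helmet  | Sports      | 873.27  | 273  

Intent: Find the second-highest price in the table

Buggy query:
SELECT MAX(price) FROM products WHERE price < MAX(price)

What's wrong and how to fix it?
Bug: MAX(price) on the right of the comparison is an aggregate-in-WHERE error

Fix: Compute the overall MAX in a subquery, then take MAX of rows below it

Corrected query:
SELECT MAX(price) FROM products WHERE price < (SELECT MAX(price) FROM products)

Result:
MAX(price)
----------
873.27    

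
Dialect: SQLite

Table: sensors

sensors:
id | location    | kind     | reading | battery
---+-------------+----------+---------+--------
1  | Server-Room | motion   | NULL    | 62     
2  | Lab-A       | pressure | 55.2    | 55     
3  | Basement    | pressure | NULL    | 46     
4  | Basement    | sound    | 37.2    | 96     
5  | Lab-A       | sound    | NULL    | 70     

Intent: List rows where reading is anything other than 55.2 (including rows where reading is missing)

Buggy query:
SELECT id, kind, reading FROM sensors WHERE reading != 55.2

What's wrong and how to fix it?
Bug: Inequality against NULL is unknown, not true; rows with NULL are dropped

Fix: Add an explicit OR reading IS NULL to include the missing-value rows

Corrected query:
SELECT id, kind, reading FROM sensors WHERE reading != 55.2 OR reading IS NULL

Result:
id | kind     | reading
---+----------+--------
1  | motion   | NULL   
3  | pressure | NULL   
4  | sound    | 37.2   
5  | sound    | NULL   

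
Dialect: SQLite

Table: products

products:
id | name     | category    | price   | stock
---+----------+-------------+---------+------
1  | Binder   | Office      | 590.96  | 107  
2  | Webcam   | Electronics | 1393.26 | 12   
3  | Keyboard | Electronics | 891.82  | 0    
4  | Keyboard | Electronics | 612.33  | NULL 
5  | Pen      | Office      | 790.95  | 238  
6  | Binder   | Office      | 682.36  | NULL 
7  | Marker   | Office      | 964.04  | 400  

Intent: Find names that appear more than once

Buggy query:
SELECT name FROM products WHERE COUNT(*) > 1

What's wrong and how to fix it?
Bug: COUNT(*) is an aggregate and cannot be used in WHERE

Fix: Group first, then use HAVING for the count condition

Corrected query:
SELECT name FROM products GROUP BY name HAVING COUNT(*) > 1

Result:
name    
--------
Binder  
Keyboard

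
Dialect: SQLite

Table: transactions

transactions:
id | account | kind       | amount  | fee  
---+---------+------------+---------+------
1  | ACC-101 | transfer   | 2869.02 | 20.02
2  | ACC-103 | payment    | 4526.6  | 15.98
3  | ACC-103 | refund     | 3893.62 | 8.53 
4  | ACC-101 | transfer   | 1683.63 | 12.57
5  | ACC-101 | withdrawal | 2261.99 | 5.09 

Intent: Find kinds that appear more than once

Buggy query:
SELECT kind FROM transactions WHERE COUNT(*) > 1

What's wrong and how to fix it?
Bug: WHERE can't reference COUNT(*); aggregates are computed after WHERE

Fix: Group first, then use HAVING for the count condition

Corrected query:
SELECT kind FROM transactions GROUP BY kind HAVING COUNT(*) > 1

Result:
kind    
--------
transfer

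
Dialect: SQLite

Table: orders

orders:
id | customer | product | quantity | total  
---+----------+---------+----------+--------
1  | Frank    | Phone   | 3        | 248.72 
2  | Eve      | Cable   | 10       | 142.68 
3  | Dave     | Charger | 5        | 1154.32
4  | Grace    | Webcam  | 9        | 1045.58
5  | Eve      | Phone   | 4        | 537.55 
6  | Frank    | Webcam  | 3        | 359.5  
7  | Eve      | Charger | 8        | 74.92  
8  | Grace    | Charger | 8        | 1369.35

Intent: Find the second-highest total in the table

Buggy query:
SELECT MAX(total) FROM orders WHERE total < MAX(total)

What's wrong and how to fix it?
Bug: MAX(total) on the right of the comparison is an aggregate-in-WHERE error

Fix: Put the inner MAX in a scalar subquery

Corrected query:
SELECT MAX(total) FROM orders WHERE total < (SELECT MAX(total) FROM orders)

Result:
MAX(total)
----------
1154.32   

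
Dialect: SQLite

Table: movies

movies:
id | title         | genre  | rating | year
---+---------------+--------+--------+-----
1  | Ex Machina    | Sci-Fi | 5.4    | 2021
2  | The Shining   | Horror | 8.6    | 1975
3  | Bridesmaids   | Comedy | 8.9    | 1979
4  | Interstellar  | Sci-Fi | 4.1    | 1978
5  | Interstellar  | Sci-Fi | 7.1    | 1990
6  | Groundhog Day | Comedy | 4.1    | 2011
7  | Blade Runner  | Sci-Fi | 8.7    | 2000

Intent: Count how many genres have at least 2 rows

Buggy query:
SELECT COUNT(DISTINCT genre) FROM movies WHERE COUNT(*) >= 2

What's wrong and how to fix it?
Bug: WHERE filters individual rows, not groups, so a group-level COUNT is invalid there

Fix: Use a subquery that GROUPs and filters with HAVING, then count its rows

Corrected query:
SELECT COUNT(*) FROM (SELECT genre FROM movies GROUP BY genre HAVING COUNT(*) >= 2)

Result:
COUNT(*)
--------
2       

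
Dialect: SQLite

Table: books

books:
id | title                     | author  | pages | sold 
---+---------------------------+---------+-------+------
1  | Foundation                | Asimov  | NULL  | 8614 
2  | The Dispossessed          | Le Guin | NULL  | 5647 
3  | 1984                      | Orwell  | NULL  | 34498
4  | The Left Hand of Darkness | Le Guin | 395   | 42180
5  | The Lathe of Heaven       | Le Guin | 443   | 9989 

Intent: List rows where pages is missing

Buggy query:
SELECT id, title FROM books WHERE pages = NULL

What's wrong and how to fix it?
Bug: Comparing to NULL with '=' never matches; NULL = NULL is unknown, not true

Fix: Use IS NULL to test for NULL

Corrected query:
SELECT id, title FROM books WHERE pages IS NULL

Result:
id | title           
---+-----------------
1  | Foundation      
2  | The Dispossessed
3  | 1984            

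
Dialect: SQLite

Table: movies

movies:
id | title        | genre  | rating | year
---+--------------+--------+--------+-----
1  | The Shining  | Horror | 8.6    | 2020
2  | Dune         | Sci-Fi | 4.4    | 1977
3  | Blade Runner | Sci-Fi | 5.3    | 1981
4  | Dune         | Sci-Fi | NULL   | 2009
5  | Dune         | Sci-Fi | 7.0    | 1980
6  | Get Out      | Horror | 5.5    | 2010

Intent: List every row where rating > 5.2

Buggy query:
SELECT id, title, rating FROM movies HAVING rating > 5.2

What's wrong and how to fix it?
Bug: HAVING filters the output of aggregation, but this query has no GROUP BY and no aggregate functions, so SQLite rejects it (HAVING clause on a non-aggregate query); the condition here is per row

Fix: Use WHERE for row-level filtering

Corrected query:
SELECT id, title, rating FROM movies WHERE rating > 5.2

Result:
id | title        | rating
---+--------------+-------
1  | The Shining  | 8.6   
3  | Blade Runner | 5.3   
5  | Dune         | 7     
6  | Get Out      | 5.5   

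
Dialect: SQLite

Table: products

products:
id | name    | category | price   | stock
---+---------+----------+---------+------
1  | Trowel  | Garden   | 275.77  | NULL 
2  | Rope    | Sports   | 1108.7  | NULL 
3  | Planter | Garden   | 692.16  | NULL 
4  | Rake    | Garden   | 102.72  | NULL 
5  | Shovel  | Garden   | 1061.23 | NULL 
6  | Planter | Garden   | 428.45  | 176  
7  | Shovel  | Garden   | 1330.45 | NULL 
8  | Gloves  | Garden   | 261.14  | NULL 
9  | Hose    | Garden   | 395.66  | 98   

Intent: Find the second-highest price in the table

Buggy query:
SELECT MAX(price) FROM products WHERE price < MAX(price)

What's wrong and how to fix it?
Bug: MAX(price) on the right of the comparison is an aggregate-in-WHERE error

Fix: Compute the overall MAX in a subquery, then take MAX of rows below it

Corrected query:
SELECT MAX(price) FROM products WHERE price < (SELECT MAX(price) FROM products)

Result:
MAX(price)
----------
1108.7    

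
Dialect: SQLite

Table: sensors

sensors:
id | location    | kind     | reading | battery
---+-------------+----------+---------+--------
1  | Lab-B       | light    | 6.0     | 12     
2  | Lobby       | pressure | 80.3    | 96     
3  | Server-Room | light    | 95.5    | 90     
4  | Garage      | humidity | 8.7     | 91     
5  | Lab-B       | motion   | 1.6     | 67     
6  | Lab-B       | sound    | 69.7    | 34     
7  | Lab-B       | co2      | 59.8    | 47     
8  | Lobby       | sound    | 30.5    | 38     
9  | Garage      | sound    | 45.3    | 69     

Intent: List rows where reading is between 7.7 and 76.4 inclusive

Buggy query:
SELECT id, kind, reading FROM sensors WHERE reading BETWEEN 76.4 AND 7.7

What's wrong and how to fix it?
Bug: BETWEEN expects the lower bound first; with 76.4 AND 7.7 the range is empty

Fix: Write BETWEEN 7.7 AND 76.4

Corrected query:
SELECT id, kind, reading FROM sensors WHERE reading BETWEEN 7.7 AND 76.4

Result:
id | kind     | reading
---+----------+--------
4  | humidity | 8.7    
6  | sound    | 69.7   
7  | co2      | 59.8   
8  | sound    | 30.5   
9  | sound    | 45.3   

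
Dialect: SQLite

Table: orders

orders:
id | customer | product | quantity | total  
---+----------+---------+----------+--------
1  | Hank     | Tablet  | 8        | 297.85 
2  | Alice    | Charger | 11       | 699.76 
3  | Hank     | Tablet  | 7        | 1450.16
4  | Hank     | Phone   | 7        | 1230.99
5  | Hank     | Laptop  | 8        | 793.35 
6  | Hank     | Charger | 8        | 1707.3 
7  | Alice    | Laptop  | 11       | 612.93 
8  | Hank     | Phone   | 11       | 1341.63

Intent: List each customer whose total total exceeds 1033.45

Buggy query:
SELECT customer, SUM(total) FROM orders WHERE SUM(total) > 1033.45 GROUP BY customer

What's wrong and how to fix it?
Bug: WHERE runs before GROUP BY, so aggregates aren't available there

Fix: Use HAVING (which filters groups after aggregation) instead of WHERE

Corrected query:
SELECT customer, SUM(total) FROM orders GROUP BY customer HAVING SUM(total) > 1033.45

Result:
customer | SUM(total)
---------+-----------
Alice    | 1312.69   
Hank     | 6821.28   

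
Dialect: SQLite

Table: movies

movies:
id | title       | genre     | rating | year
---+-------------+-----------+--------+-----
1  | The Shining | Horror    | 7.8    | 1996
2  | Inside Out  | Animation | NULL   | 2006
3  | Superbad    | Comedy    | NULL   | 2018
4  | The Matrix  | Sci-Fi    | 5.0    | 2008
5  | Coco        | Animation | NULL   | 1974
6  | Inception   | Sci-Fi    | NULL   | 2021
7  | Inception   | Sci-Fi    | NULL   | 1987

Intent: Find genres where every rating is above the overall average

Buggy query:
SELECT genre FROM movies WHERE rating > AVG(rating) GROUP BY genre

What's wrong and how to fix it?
Bug: WHERE evaluates per row before aggregation, so AVG() is unavailable

Fix: Use a subquery for AVG and a HAVING MIN(...) filter so the condition holds for every row in the group

Corrected query:
SELECT genre FROM movies GROUP BY genre HAVING MIN(rating) > (SELECT AVG(rating) FROM movies)

Result:
genre 
------
Horror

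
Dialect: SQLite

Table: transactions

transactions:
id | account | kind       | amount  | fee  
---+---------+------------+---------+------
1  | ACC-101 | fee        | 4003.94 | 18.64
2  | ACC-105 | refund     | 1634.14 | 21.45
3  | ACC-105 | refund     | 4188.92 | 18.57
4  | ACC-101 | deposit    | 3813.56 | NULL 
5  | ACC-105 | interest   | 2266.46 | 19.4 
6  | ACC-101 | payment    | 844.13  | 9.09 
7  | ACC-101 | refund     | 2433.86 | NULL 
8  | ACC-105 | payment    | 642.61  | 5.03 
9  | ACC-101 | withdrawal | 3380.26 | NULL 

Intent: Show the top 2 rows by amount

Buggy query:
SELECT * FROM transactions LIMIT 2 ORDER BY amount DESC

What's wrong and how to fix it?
Bug: LIMIT must come after ORDER BY

Fix: Swap the clauses: ORDER BY first, then LIMIT

Corrected query:
SELECT * FROM transactions ORDER BY amount DESC LIMIT 2

Result:
id | account | kind   | amount  | fee  
---+---------+--------+---------+------
3  | ACC-105 | refund | 4188.92 | 18.57
1  | ACC-101 | fee    | 4003.94 | 18.64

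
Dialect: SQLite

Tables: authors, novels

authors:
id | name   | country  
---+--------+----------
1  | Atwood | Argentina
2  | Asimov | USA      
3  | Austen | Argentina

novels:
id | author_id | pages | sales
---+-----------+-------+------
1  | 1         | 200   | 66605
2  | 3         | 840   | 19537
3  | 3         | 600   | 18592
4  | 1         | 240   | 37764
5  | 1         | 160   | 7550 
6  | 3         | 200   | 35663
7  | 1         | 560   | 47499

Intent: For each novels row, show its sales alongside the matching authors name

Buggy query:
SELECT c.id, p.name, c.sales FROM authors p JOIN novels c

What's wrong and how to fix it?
Bug: Missing join condition: each novels row is matched to all authors rows instead of just its own

Fix: Specify the join condition linking the foreign key to the parent id

Corrected query:
SELECT c.id, p.name, c.sales FROM authors p JOIN novels c ON c.author_id = p.id

Result:
id | name   | sales
---+--------+------
1  | Atwood | 66605
2  | Austen | 19537
3  | Austen | 18592
4  | Atwood | 37764
5  | Atwood | 7550 
6  | Austen | 35663
7  | Atwood | 47499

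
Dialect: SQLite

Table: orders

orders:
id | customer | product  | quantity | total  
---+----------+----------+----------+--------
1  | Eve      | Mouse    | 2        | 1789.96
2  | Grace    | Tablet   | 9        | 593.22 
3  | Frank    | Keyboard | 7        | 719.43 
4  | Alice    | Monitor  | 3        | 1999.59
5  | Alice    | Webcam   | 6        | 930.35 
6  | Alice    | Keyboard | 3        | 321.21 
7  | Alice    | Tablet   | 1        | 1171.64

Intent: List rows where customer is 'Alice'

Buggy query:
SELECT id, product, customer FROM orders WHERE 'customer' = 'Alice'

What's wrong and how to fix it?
Bug: 'customer' in single quotes is a string literal, not the column; the comparison is literal-vs-literal and never true

Fix: Reference the column as customer without single quotes

Corrected query:
SELECT id, product, customer FROM orders WHERE customer = 'Alice'

Result:
id | product  | customer
---+----------+---------
4  | Monitor  | Alice   
5  | Webcam   | Alice   
6  | Keyboard | Alice   
7  | Tablet   | Alice   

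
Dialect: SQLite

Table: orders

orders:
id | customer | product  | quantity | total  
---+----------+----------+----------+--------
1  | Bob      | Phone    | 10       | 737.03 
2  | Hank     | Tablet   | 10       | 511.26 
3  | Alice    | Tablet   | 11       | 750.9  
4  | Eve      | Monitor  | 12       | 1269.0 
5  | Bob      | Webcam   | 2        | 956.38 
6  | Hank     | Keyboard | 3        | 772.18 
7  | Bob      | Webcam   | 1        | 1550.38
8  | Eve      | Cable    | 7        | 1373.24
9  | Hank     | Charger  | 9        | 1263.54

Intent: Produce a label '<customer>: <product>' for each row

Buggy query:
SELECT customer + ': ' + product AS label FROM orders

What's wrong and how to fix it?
Bug: SQLite uses || for string concatenation; + coerces text to numbers (yielding 0)

Fix: Replace + with || to concatenate text

Corrected query:
SELECT customer || ': ' || product AS label FROM orders

Result:
label         
--------------
Bob: Phone    
Hank: Tablet  
Alice: Tablet 
Eve: Monitor  
Bob: Webcam   
Hank: Keyboard
Bob: Webcam   
Eve: Cable    
Hank: Charger 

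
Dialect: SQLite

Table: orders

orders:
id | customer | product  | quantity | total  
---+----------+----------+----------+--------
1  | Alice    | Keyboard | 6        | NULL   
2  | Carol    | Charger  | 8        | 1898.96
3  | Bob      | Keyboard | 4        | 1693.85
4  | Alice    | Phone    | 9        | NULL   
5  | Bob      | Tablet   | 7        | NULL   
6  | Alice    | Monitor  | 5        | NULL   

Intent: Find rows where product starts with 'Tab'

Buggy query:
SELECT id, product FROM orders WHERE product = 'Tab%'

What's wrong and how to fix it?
Bug: Wildcards only work with LIKE; '=' treats '%' as a literal character

Fix: Use LIKE for wildcard pattern matching

Corrected query:
SELECT id, product FROM orders WHERE product LIKE 'Tab%'

Result:
id | product
---+--------
5  | Tablet 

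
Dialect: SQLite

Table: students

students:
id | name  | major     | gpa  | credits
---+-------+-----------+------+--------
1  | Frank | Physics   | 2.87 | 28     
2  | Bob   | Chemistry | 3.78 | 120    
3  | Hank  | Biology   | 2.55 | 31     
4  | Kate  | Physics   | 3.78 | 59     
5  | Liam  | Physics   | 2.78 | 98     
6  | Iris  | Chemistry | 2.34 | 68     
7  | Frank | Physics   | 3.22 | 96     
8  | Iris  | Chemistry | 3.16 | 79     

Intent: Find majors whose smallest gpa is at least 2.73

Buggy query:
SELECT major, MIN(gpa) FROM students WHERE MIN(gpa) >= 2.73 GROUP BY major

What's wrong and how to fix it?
Bug: Aggregates like MIN are computed per group after WHERE runs

Fix: Replace WHERE with HAVING after the GROUP BY

Corrected query:
SELECT major, MIN(gpa) FROM students GROUP BY major HAVING MIN(gpa) >= 2.73

Result:
major   | MIN(gpa)
--------+---------
Physics | 2.78    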